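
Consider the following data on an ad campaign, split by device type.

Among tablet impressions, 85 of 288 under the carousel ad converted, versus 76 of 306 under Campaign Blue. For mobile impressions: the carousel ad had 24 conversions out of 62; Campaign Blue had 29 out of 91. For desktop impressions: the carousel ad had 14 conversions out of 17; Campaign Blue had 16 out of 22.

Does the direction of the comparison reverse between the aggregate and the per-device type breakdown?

Tablet: the carousel ad 85/288 = 29.5%, Campaign Blue 76/306 = 24.8% → the carousel ad
Mobile: the carousel ad 24/62 = 38.7%, Campaign Blue 29/91 = 31.9% → the carousel ad
Desktop: the carousel ad 14/17 = 82.4%, Campaign Blue 16/22 = 72.7% → the carousel ad
Overall: the carousel ad 123/367 = 33.5%, Campaign Blue 121/419 = 28.9% → the carousel ad
The carousel ad wins overall and in every device group — no reversal.

No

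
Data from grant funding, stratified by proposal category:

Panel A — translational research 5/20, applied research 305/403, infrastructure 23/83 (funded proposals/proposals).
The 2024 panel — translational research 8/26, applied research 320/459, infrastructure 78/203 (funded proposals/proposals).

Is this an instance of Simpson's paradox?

Translational research: Panel A 5/20 = 25.0%, the 2024 panel 8/26 = 30.8% → the 2024 panel
Applied research: Panel A 305/403 = 75.7%, the 2024 panel 320/459 = 69.7% → Panel A
Infrastructure: Panel A 23/83 = 27.7%, the 2024 panel 78/203 = 38.4% → the 2024 panel
Overall: Panel A 333/506 = 65.8%, the 2024 panel 406/688 = 59.0% → Panel A
Neither sweeps: Panel A wins 1 of 3 groups, the 2024 panel wins 2. Panel A wins overall but not every group — no Simpson reversal.

No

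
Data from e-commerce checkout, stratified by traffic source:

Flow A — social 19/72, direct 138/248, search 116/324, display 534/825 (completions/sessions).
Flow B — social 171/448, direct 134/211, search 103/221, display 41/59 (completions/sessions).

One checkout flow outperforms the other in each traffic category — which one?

Social: Flow A 19/72 = 26.4%, Flow B 171/448 = 38.2% → Flow B
Direct: Flow A 138/248 = 55.6%, Flow B 134/211 = 63.5% → Flow B
Search: Flow A 116/324 = 35.8%, Flow B 103/221 = 46.6% → Flow B
Display: Flow A 534/825 = 64.7%, Flow B 41/59 = 69.5% → Flow B
Flow B has the higher rate in all 4 groups.

Flow B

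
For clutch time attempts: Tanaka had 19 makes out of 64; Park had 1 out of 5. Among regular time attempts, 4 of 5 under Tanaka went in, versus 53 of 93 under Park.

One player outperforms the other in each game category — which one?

Tanaka

Clutch time: Tanaka 19/64 = 29.7%, Park 1/5 = 20.0% → Tanaka
Regular time: Tanaka 4/5 = 80.0%, Park 53/93 = 57.0% → Tanaka
Tanaka has the higher rate in both groups.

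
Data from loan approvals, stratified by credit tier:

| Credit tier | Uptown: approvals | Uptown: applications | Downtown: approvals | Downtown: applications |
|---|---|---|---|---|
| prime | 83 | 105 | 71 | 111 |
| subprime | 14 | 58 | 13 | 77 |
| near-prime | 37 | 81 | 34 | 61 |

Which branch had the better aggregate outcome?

Uptown

Prime: Uptown 83/105 = 79.0%, Downtown 71/111 = 64.0% → Uptown
Subprime: Uptown 14/58 = 24.1%, Downtown 13/77 = 16.9% → Uptown
Near-prime: Uptown 37/81 = 45.7%, Downtown 34/61 = 55.7% → Downtown
Overall: Uptown 134/244 = 54.9%, Downtown 118/249 = 47.4% → Uptown
(Neither sweeps every credit group, but Uptown has the higher pooled rate.)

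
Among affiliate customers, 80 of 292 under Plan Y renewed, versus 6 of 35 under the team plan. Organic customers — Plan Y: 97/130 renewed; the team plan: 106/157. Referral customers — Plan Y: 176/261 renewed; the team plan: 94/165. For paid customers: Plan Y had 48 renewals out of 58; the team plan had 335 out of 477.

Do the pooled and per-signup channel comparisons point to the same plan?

Affiliate: Plan Y 80/292 = 27.4%, the team plan 6/35 = 17.1% → Plan Y
Organic: Plan Y 97/130 = 74.6%, the team plan 106/157 = 67.5% → Plan Y
Referral: Plan Y 176/261 = 67.4%, the team plan 94/165 = 57.0% → Plan Y
Paid: Plan Y 48/58 = 82.8%, the team plan 335/477 = 70.2% → Plan Y
Overall: Plan Y 401/741 = 54.1%, the team plan 541/834 = 64.9% → the team plan
Plan Y wins each signup group but the team plan wins overall — the comparison reverses. Plan Y's customers skew toward affiliate, which has a lower base rate.

No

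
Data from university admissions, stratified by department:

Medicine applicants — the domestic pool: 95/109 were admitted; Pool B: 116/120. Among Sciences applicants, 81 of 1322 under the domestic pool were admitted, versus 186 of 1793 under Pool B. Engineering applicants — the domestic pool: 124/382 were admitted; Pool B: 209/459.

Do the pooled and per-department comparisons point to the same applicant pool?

Medicine: the domestic pool 95/109 = 87.2%, Pool B 116/120 = 96.7% → Pool B
Sciences: the domestic pool 81/1322 = 6.1%, Pool B 186/1793 = 10.4% → Pool B
Engineering: the domestic pool 124/382 = 32.5%, Pool B 209/459 = 45.5% → Pool B
Overall: the domestic pool 300/1813 = 16.5%, Pool B 511/2372 = 21.5% → Pool B
Pool B wins overall and in every department group — no reversal.

Yes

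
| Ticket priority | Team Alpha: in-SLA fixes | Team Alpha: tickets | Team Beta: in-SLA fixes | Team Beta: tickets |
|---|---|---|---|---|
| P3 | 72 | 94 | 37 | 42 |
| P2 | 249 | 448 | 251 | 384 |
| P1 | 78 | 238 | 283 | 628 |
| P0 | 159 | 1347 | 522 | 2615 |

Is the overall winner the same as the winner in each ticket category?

P3: Team Alpha 72/94 = 76.6%, Team Beta 37/42 = 88.1% → Team Beta
P2: Team Alpha 249/448 = 55.6%, Team Beta 251/384 = 65.4% → Team Beta
P1: Team Alpha 78/238 = 32.8%, Team Beta 283/628 = 45.1% → Team Beta
P0: Team Alpha 159/1347 = 11.8%, Team Beta 522/2615 = 20.0% → Team Beta
Overall: Team Alpha 558/2127 = 26.2%, Team Beta 1093/3669 = 29.8% → Team Beta
Team Beta wins overall and in every ticket group — no reversal.

Yes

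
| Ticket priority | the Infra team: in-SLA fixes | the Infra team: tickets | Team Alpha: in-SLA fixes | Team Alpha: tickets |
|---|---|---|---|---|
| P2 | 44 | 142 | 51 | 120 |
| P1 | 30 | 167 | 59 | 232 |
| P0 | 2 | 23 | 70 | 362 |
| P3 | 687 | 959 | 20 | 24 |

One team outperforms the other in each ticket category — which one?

P2: the Infra team 44/142 = 31.0%, Team Alpha 51/120 = 42.5% → Team Alpha
P1: the Infra team 30/167 = 18.0%, Team Alpha 59/232 = 25.4% → Team Alpha
P0: the Infra team 2/23 = 8.7%, Team Alpha 70/362 = 19.3% → Team Alpha
P3: the Infra team 687/959 = 71.6%, Team Alpha 20/24 = 83.3% → Team Alpha
Team Alpha has the higher rate in all 4 groups.

Team Alpha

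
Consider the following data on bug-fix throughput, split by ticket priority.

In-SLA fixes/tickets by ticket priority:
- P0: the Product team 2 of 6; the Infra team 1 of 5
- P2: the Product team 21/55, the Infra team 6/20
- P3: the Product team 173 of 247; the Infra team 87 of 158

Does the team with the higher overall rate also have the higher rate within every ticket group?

Yes

P0: the Product team 2/6 = 33.3%, the Infra team 1/5 = 20.0% → the Product team
P2: the Product team 21/55 = 38.2%, the Infra team 6/20 = 30.0% → the Product team
P3: the Product team 173/247 = 70.0%, the Infra team 87/158 = 55.1% → the Product team
Overall: the Product team 196/308 = 63.6%, the Infra team 94/183 = 51.4% → the Product team
The Product team wins overall and in every ticket group — no reversal.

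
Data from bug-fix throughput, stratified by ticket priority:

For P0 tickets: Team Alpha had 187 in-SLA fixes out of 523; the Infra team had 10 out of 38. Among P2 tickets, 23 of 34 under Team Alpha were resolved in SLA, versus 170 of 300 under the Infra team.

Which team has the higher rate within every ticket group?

Team Alpha

P0: Team Alpha 187/523 = 35.8%, the Infra team 10/38 = 26.3% → Team Alpha
P2: Team Alpha 23/34 = 67.6%, the Infra team 170/300 = 56.7% → Team Alpha
Team Alpha has the higher rate in both groups.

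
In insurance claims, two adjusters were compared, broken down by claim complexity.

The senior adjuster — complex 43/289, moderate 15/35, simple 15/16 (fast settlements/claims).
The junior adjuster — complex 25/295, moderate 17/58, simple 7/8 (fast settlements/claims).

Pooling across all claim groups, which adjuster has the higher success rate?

Complex: the senior adjuster 43/289 = 14.9%, the junior adjuster 25/295 = 8.5% → the senior adjuster
Moderate: the senior adjuster 15/35 = 42.9%, the junior adjuster 17/58 = 29.3% → the senior adjuster
Simple: the senior adjuster 15/16 = 93.8%, the junior adjuster 7/8 = 87.5% → the senior adjuster
Overall: the senior adjuster 73/340 = 21.5%, the junior adjuster 49/361 = 13.6% → the senior adjuster

the senior adjuster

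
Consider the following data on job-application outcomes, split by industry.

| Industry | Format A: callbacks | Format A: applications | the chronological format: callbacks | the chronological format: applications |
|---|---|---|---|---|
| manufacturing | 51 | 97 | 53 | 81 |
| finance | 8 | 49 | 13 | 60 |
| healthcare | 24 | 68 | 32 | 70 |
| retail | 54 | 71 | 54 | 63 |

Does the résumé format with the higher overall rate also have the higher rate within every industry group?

Manufacturing: Format A 51/97 = 52.6%, the chronological format 53/81 = 65.4% → the chronological format
Finance: Format A 8/49 = 16.3%, the chronological format 13/60 = 21.7% → the chronological format
Healthcare: Format A 24/68 = 35.3%, the chronological format 32/70 = 45.7% → the chronological format
Retail: Format A 54/71 = 76.1%, the chronological format 54/63 = 85.7% → the chronological format
Overall: Format A 137/285 = 48.1%, the chronological format 152/274 = 55.5% → the chronological format
The chronological format wins overall and in every industry group — no reversal.

Yes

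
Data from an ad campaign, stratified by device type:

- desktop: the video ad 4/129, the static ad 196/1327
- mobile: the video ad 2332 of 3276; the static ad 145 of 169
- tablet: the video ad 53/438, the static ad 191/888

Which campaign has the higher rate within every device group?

the static ad

Desktop: the video ad 4/129 = 3.1%, the static ad 196/1327 = 14.8% → the static ad
Mobile: the video ad 2332/3276 = 71.2%, the static ad 145/169 = 85.8% → the static ad
Tablet: the video ad 53/438 = 12.1%, the static ad 191/888 = 21.5% → the static ad
The static ad has the higher rate in all 3 groups.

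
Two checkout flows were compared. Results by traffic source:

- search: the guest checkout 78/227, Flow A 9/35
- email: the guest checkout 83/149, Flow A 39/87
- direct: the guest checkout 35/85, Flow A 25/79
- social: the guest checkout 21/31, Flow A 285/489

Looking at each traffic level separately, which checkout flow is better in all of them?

the guest checkout

Search: the guest checkout 78/227 = 34.4%, Flow A 9/35 = 25.7% → the guest checkout
Email: the guest checkout 83/149 = 55.7%, Flow A 39/87 = 44.8% → the guest checkout
Direct: the guest checkout 35/85 = 41.2%, Flow A 25/79 = 31.6% → the guest checkout
Social: the guest checkout 21/31 = 67.7%, Flow A 285/489 = 58.3% → the guest checkout
The guest checkout has the higher rate in all 4 groups.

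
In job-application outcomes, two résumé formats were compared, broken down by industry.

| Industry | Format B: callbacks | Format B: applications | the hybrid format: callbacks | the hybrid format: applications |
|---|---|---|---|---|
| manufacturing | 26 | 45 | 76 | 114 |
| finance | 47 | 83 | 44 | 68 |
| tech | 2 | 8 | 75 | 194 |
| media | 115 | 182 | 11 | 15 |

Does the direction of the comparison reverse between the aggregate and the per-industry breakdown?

Manufacturing: Format B 26/45 = 57.8%, the hybrid format 76/114 = 66.7% → the hybrid format
Finance: Format B 47/83 = 56.6%, the hybrid format 44/68 = 64.7% → the hybrid format
Tech: Format B 2/8 = 25.0%, the hybrid format 75/194 = 38.7% → the hybrid format
Media: Format B 115/182 = 63.2%, the hybrid format 11/15 = 73.3% → the hybrid format
Overall: Format B 190/318 = 59.7%, the hybrid format 206/391 = 52.7% → Format B
The hybrid format wins each industry group but Format B wins overall — the comparison reverses. The hybrid format's applications skew toward tech, which has a lower base rate.

Yes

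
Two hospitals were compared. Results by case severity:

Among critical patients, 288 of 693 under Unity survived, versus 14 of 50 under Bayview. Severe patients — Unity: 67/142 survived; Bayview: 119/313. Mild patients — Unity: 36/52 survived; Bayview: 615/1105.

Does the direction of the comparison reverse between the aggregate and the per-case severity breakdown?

Critical: Unity 288/693 = 41.6%, Bayview 14/50 = 28.0% → Unity
Severe: Unity 67/142 = 47.2%, Bayview 119/313 = 38.0% → Unity
Mild: Unity 36/52 = 69.2%, Bayview 615/1105 = 55.7% → Unity
Overall: Unity 391/887 = 44.1%, Bayview 748/1468 = 51.0% → Bayview
Unity wins each case group but Bayview wins overall — the comparison reverses. Unity's patients skew toward critical, which has a lower base rate.

Yes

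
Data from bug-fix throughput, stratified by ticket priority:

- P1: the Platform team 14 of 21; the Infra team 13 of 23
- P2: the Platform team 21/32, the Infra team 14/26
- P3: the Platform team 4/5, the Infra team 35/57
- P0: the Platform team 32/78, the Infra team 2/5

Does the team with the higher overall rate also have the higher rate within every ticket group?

P1: the Platform team 14/21 = 66.7%, the Infra team 13/23 = 56.5% → the Platform team
P2: the Platform team 21/32 = 65.6%, the Infra team 14/26 = 53.8% → the Platform team
P3: the Platform team 4/5 = 80.0%, the Infra team 35/57 = 61.4% → the Platform team
P0: the Platform team 32/78 = 41.0%, the Infra team 2/5 = 40.0% → the Platform team
Overall: the Platform team 71/136 = 52.2%, the Infra team 64/111 = 57.7% → the Infra team
The Platform team wins each ticket group but the Infra team wins overall — the comparison reverses. The Platform team's tickets skew toward P0, which has a lower base rate.

No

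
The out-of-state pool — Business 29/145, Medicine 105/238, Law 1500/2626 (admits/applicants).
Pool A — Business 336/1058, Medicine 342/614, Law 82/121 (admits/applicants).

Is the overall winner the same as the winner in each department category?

Business: the out-of-state pool 29/145 = 20.0%, Pool A 336/1058 = 31.8% → Pool A
Medicine: the out-of-state pool 105/238 = 44.1%, Pool A 342/614 = 55.7% → Pool A
Law: the out-of-state pool 1500/2626 = 57.1%, Pool A 82/121 = 67.8% → Pool A
Overall: the out-of-state pool 1634/3009 = 54.3%, Pool A 760/1793 = 42.4% → the out-of-state pool
Pool A wins each department group but the out-of-state pool wins overall — the comparison reverses. Pool A's applicants skew toward Business, which has a lower base rate.

No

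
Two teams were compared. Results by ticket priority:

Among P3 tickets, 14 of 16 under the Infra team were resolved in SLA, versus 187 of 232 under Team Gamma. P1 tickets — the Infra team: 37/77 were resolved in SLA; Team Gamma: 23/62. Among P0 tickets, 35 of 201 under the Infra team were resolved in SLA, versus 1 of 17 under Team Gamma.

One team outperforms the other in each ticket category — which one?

the Infra team

P3: the Infra team 14/16 = 87.5%, Team Gamma 187/232 = 80.6% → the Infra team
P1: the Infra team 37/77 = 48.1%, Team Gamma 23/62 = 37.1% → the Infra team
P0: the Infra team 35/201 = 17.4%, Team Gamma 1/17 = 5.9% → the Infra team
The Infra team has the higher rate in all 3 groups.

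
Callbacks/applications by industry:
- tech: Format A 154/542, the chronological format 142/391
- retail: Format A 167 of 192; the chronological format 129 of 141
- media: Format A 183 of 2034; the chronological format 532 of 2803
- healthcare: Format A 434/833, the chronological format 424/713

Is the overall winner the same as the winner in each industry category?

Tech: Format A 154/542 = 28.4%, the chronological format 142/391 = 36.3% → the chronological format
Retail: Format A 167/192 = 87.0%, the chronological format 129/141 = 91.5% → the chronological format
Media: Format A 183/2034 = 9.0%, the chronological format 532/2803 = 19.0% → the chronological format
Healthcare: Format A 434/833 = 52.1%, the chronological format 424/713 = 59.5% → the chronological format
Overall: Format A 938/3601 = 26.0%, the chronological format 1227/4048 = 30.3% → the chronological format
The chronological format wins overall and in every industry group — no reversal.

Yes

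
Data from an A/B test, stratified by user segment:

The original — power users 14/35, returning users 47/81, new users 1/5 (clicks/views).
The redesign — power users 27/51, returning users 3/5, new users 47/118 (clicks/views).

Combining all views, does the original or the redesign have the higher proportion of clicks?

Power users: the original 14/35 = 40.0%, the redesign 27/51 = 52.9% → the redesign
Returning users: the original 47/81 = 58.0%, the redesign 3/5 = 60.0% → the redesign
New users: the original 1/5 = 20.0%, the redesign 47/118 = 39.8% → the redesign
Overall: the original 62/121 = 51.2%, the redesign 77/174 = 44.3% → the original
(The redesign wins every user group but the original wins overall — the redesign's views skew toward the low-rate new users group.)

the original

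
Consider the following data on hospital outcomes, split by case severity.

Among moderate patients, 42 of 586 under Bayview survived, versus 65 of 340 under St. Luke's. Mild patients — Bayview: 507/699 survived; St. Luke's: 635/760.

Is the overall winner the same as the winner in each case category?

Yes

Moderate: Bayview 42/586 = 7.2%, St. Luke's 65/340 = 19.1% → St. Luke's
Mild: Bayview 507/699 = 72.5%, St. Luke's 635/760 = 83.6% → St. Luke's
Overall: Bayview 549/1285 = 42.7%, St. Luke's 700/1100 = 63.6% → St. Luke's
St. Luke's wins overall and in every case group — no reversal.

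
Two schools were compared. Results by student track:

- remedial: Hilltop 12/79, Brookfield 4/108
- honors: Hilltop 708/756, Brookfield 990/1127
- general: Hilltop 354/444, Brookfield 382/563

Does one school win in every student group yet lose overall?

Remedial: Hilltop 12/79 = 15.2%, Brookfield 4/108 = 3.7% → Hilltop
Honors: Hilltop 708/756 = 93.7%, Brookfield 990/1127 = 87.8% → Hilltop
General: Hilltop 354/444 = 79.7%, Brookfield 382/563 = 67.9% → Hilltop
Overall: Hilltop 1074/1279 = 84.0%, Brookfield 1376/1798 = 76.5% → Hilltop
Hilltop wins overall and in every student group — no reversal.

No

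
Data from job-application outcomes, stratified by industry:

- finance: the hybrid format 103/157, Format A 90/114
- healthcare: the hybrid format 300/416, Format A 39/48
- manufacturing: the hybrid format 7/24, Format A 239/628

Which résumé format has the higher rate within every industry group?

Finance: the hybrid format 103/157 = 65.6%, Format A 90/114 = 78.9% → Format A
Healthcare: the hybrid format 300/416 = 72.1%, Format A 39/48 = 81.2% → Format A
Manufacturing: the hybrid format 7/24 = 29.2%, Format A 239/628 = 38.1% → Format A
Format A has the higher rate in all 3 groups.

Format A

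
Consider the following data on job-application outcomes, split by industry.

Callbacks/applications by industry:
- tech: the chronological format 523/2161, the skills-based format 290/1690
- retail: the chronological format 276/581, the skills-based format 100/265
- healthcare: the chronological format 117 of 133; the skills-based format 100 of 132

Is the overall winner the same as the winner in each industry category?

Yes

Tech: the chronological format 523/2161 = 24.2%, the skills-based format 290/1690 = 17.2% → the chronological format
Retail: the chronological format 276/581 = 47.5%, the skills-based format 100/265 = 37.7% → the chronological format
Healthcare: the chronological format 117/133 = 88.0%, the skills-based format 100/132 = 75.8% → the chronological format
Overall: the chronological format 916/2875 = 31.9%, the skills-based format 490/2087 = 23.5% → the chronological format
The chronological format wins overall and in every industry group — no reversal.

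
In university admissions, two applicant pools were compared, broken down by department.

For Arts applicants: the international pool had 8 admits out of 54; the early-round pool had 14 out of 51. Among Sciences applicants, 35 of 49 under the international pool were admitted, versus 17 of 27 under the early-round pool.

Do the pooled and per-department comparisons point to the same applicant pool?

No

Arts: the international pool 8/54 = 14.8%, the early-round pool 14/51 = 27.5% → the early-round pool
Sciences: the international pool 35/49 = 71.4%, the early-round pool 17/27 = 63.0% → the international pool
Overall: the international pool 43/103 = 41.7%, the early-round pool 31/78 = 39.7% → the international pool
Neither sweeps: the international pool wins 1 of 2 groups, the early-round pool wins 1. The international pool wins overall but not every group — no Simpson reversal.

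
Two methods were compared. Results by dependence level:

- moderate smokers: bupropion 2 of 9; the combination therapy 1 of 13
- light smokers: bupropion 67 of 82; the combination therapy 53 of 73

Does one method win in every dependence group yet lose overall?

No

Moderate smokers: bupropion 2/9 = 22.2%, the combination therapy 1/13 = 7.7% → bupropion
Light smokers: bupropion 67/82 = 81.7%, the combination therapy 53/73 = 72.6% → bupropion
Overall: bupropion 69/91 = 75.8%, the combination therapy 54/86 = 62.8% → bupropion
Bupropion wins overall and in every dependence group — no reversal.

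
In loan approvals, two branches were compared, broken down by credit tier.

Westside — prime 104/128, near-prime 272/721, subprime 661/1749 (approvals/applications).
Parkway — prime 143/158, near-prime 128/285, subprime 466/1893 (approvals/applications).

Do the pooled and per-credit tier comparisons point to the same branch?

Prime: Westside 104/128 = 81.2%, Parkway 143/158 = 90.5% → Parkway
Near-prime: Westside 272/721 = 37.7%, Parkway 128/285 = 44.9% → Parkway
Subprime: Westside 661/1749 = 37.8%, Parkway 466/1893 = 24.6% → Westside
Overall: Westside 1037/2598 = 39.9%, Parkway 737/2336 = 31.5% → Westside
Neither sweeps: Westside wins 1 of 3 groups, Parkway wins 2. Westside wins overall but not every group — no Simpson reversal.

No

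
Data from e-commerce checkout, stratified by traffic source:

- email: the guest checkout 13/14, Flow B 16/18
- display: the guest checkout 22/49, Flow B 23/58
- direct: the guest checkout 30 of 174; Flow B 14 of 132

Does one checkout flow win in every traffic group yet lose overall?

No

Email: the guest checkout 13/14 = 92.9%, Flow B 16/18 = 88.9% → the guest checkout
Display: the guest checkout 22/49 = 44.9%, Flow B 23/58 = 39.7% → the guest checkout
Direct: the guest checkout 30/174 = 17.2%, Flow B 14/132 = 10.6% → the guest checkout
Overall: the guest checkout 65/237 = 27.4%, Flow B 53/208 = 25.5% → the guest checkout
The guest checkout wins overall and in every traffic group — no reversal.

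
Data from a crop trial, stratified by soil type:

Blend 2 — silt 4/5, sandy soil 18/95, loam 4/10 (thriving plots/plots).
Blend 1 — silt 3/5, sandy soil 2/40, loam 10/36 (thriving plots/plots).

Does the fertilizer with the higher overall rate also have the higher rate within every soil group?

Yes

Silt: Blend 2 4/5 = 80.0%, Blend 1 3/5 = 60.0% → Blend 2
Sandy soil: Blend 2 18/95 = 18.9%, Blend 1 2/40 = 5.0% → Blend 2
Loam: Blend 2 4/10 = 40.0%, Blend 1 10/36 = 27.8% → Blend 2
Overall: Blend 2 26/110 = 23.6%, Blend 1 15/81 = 18.5% → Blend 2
Blend 2 wins overall and in every soil group — no reversal.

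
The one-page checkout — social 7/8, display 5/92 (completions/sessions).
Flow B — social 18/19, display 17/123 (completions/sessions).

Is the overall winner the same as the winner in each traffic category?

Yes

Social: the one-page checkout 7/8 = 87.5%, Flow B 18/19 = 94.7% → Flow B
Display: the one-page checkout 5/92 = 5.4%, Flow B 17/123 = 13.8% → Flow B
Overall: the one-page checkout 12/100 = 12.0%, Flow B 35/142 = 24.6% → Flow B
Flow B wins overall and in every traffic group — no reversal.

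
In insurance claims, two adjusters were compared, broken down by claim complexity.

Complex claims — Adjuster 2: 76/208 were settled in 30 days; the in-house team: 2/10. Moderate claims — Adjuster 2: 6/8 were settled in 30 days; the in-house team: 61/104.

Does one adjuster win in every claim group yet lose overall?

Yes

Complex: Adjuster 2 76/208 = 36.5%, the in-house team 2/10 = 20.0% → Adjuster 2
Moderate: Adjuster 2 6/8 = 75.0%, the in-house team 61/104 = 58.7% → Adjuster 2
Overall: Adjuster 2 82/216 = 38.0%, the in-house team 63/114 = 55.3% → the in-house team
Adjuster 2 wins each claim group but the in-house team wins overall — the comparison reverses. Adjuster 2's claims skew toward complex, which has a lower base rate.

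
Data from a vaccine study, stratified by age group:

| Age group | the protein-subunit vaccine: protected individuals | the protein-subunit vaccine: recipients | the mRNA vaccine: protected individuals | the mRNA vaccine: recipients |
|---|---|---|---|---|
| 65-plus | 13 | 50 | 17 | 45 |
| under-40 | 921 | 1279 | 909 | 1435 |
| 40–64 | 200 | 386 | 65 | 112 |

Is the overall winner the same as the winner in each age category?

65-plus: the protein-subunit vaccine 13/50 = 26.0%, the mRNA vaccine 17/45 = 37.8% → the mRNA vaccine
Under-40: the protein-subunit vaccine 921/1279 = 72.0%, the mRNA vaccine 909/1435 = 63.3% → the protein-subunit vaccine
40–64: the protein-subunit vaccine 200/386 = 51.8%, the mRNA vaccine 65/112 = 58.0% → the mRNA vaccine
Overall: the protein-subunit vaccine 1134/1715 = 66.1%, the mRNA vaccine 991/1592 = 62.2% → the protein-subunit vaccine
Neither sweeps: the protein-subunit vaccine wins 1 of 3 groups, the mRNA vaccine wins 2. The protein-subunit vaccine wins overall but not every group — no Simpson reversal.

No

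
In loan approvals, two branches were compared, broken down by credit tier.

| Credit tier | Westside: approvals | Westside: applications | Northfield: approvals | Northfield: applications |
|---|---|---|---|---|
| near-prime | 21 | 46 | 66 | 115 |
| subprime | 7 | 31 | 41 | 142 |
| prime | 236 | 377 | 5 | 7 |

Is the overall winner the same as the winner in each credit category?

Near-prime: Westside 21/46 = 45.7%, Northfield 66/115 = 57.4% → Northfield
Subprime: Westside 7/31 = 22.6%, Northfield 41/142 = 28.9% → Northfield
Prime: Westside 236/377 = 62.6%, Northfield 5/7 = 71.4% → Northfield
Overall: Westside 264/454 = 58.1%, Northfield 112/264 = 42.4% → Westside
Northfield wins each credit group but Westside wins overall — the comparison reverses. Northfield's applications skew toward subprime, which has a lower base rate.

No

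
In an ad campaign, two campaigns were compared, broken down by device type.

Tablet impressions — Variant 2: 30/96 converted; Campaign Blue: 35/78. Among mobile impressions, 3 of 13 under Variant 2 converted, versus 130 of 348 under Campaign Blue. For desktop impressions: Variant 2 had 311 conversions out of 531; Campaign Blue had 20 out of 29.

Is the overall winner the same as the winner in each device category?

Tablet: Variant 2 30/96 = 31.2%, Campaign Blue 35/78 = 44.9% → Campaign Blue
Mobile: Variant 2 3/13 = 23.1%, Campaign Blue 130/348 = 37.4% → Campaign Blue
Desktop: Variant 2 311/531 = 58.6%, Campaign Blue 20/29 = 69.0% → Campaign Blue
Overall: Variant 2 344/640 = 53.8%, Campaign Blue 185/455 = 40.7% → Variant 2
Campaign Blue wins each device group but Variant 2 wins overall — the comparison reverses. Campaign Blue's impressions skew toward mobile, which has a lower base rate.

No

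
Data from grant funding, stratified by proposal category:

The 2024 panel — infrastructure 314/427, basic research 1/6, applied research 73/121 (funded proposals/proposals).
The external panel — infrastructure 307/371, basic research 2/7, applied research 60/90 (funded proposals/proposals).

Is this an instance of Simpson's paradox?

No

Infrastructure: the 2024 panel 314/427 = 73.5%, the external panel 307/371 = 82.7% → the external panel
Basic research: the 2024 panel 1/6 = 16.7%, the external panel 2/7 = 28.6% → the external panel
Applied research: the 2024 panel 73/121 = 60.3%, the external panel 60/90 = 66.7% → the external panel
Overall: the 2024 panel 388/554 = 70.0%, the external panel 369/468 = 78.8% → the external panel
The external panel wins overall and in every proposal group — no reversal.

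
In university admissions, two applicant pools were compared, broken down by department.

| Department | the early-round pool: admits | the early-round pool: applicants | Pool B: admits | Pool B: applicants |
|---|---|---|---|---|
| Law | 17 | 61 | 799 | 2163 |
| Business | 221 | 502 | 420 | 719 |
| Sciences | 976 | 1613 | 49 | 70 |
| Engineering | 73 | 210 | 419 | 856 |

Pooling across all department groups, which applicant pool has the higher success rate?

Law: the early-round pool 17/61 = 27.9%, Pool B 799/2163 = 36.9% → Pool B
Business: the early-round pool 221/502 = 44.0%, Pool B 420/719 = 58.4% → Pool B
Sciences: the early-round pool 976/1613 = 60.5%, Pool B 49/70 = 70.0% → Pool B
Engineering: the early-round pool 73/210 = 34.8%, Pool B 419/856 = 48.9% → Pool B
Overall: the early-round pool 1287/2386 = 53.9%, Pool B 1687/3808 = 44.3% → the early-round pool
(Pool B wins every department group but the early-round pool wins overall — Pool B's applicants skew toward the low-rate Law group.)

the early-round pool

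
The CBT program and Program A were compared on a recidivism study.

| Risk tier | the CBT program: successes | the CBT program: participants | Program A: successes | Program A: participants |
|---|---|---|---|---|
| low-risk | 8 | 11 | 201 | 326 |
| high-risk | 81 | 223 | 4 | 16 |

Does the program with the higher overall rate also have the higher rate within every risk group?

Low-risk: the CBT program 8/11 = 72.7%, Program A 201/326 = 61.7% → the CBT program
High-risk: the CBT program 81/223 = 36.3%, Program A 4/16 = 25.0% → the CBT program
Overall: the CBT program 89/234 = 38.0%, Program A 205/342 = 59.9% → Program A
The CBT program wins each risk group but Program A wins overall — the comparison reverses. The CBT program's participants skew toward high-risk, which has a lower base rate.

No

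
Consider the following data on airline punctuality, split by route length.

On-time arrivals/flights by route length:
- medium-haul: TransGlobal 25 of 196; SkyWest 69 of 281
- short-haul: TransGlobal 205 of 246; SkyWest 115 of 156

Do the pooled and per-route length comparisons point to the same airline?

No

Medium-haul: TransGlobal 25/196 = 12.8%, SkyWest 69/281 = 24.6% → SkyWest
Short-haul: TransGlobal 205/246 = 83.3%, SkyWest 115/156 = 73.7% → TransGlobal
Overall: TransGlobal 230/442 = 52.0%, SkyWest 184/437 = 42.1% → TransGlobal
Neither sweeps: TransGlobal wins 1 of 2 groups, SkyWest wins 1. TransGlobal wins overall but not every group — no Simpson reversal.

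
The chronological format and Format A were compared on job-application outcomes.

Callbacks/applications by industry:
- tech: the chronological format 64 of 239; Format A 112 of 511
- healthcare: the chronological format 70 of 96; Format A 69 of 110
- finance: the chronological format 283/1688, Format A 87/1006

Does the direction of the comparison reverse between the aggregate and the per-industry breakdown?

Tech: the chronological format 64/239 = 26.8%, Format A 112/511 = 21.9% → the chronological format
Healthcare: the chronological format 70/96 = 72.9%, Format A 69/110 = 62.7% → the chronological format
Finance: the chronological format 283/1688 = 16.8%, Format A 87/1006 = 8.6% → the chronological format
Overall: the chronological format 417/2023 = 20.6%, Format A 268/1627 = 16.5% → the chronological format
The chronological format wins overall and in every industry group — no reversal.

No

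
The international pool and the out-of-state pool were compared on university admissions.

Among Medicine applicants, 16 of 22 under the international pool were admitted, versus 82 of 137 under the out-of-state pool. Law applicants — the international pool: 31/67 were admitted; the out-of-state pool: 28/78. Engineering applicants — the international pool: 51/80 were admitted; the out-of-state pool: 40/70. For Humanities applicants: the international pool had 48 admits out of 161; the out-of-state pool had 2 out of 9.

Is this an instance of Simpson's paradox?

Yes

Medicine: the international pool 16/22 = 72.7%, the out-of-state pool 82/137 = 59.9% → the international pool
Law: the international pool 31/67 = 46.3%, the out-of-state pool 28/78 = 35.9% → the international pool
Engineering: the international pool 51/80 = 63.8%, the out-of-state pool 40/70 = 57.1% → the international pool
Humanities: the international pool 48/161 = 29.8%, the out-of-state pool 2/9 = 22.2% → the international pool
Overall: the international pool 146/330 = 44.2%, the out-of-state pool 152/294 = 51.7% → the out-of-state pool
The international pool wins each department group but the out-of-state pool wins overall — the comparison reverses. The international pool's applicants skew toward Humanities, which has a lower base rate.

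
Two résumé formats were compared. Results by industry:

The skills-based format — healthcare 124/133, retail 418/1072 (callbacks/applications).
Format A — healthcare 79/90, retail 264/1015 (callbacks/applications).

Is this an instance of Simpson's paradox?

Healthcare: the skills-based format 124/133 = 93.2%, Format A 79/90 = 87.8% → the skills-based format
Retail: the skills-based format 418/1072 = 39.0%, Format A 264/1015 = 26.0% → the skills-based format
Overall: the skills-based format 542/1205 = 45.0%, Format A 343/1105 = 31.0% → the skills-based format
The skills-based format wins overall and in every industry group — no reversal.

No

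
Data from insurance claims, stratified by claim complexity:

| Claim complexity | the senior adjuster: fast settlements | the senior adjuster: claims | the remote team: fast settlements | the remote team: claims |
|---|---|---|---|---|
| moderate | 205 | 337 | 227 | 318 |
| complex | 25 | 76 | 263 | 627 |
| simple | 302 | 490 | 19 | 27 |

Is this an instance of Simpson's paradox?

Moderate: the senior adjuster 205/337 = 60.8%, the remote team 227/318 = 71.4% → the remote team
Complex: the senior adjuster 25/76 = 32.9%, the remote team 263/627 = 41.9% → the remote team
Simple: the senior adjuster 302/490 = 61.6%, the remote team 19/27 = 70.4% → the remote team
Overall: the senior adjuster 532/903 = 58.9%, the remote team 509/972 = 52.4% → the senior adjuster
The remote team wins each claim group but the senior adjuster wins overall — the comparison reverses. The remote team's claims skew toward complex, which has a lower base rate.

Yes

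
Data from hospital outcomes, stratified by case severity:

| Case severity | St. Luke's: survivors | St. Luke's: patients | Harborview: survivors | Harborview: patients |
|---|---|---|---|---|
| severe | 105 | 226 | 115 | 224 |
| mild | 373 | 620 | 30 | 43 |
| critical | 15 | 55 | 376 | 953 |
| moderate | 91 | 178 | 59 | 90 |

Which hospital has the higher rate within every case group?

Severe: St. Luke's 105/226 = 46.5%, Harborview 115/224 = 51.3% → Harborview
Mild: St. Luke's 373/620 = 60.2%, Harborview 30/43 = 69.8% → Harborview
Critical: St. Luke's 15/55 = 27.3%, Harborview 376/953 = 39.5% → Harborview
Moderate: St. Luke's 91/178 = 51.1%, Harborview 59/90 = 65.6% → Harborview
Harborview has the higher rate in all 4 groups.

Harborview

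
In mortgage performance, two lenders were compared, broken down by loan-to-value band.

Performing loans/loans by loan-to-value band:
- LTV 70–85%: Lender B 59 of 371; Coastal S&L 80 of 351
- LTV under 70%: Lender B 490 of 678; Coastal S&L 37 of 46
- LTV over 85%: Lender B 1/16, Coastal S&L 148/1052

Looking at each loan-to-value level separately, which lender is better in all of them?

Coastal S&L

LTV 70–85%: Lender B 59/371 = 15.9%, Coastal S&L 80/351 = 22.8% → Coastal S&L
LTV under 70%: Lender B 490/678 = 72.3%, Coastal S&L 37/46 = 80.4% → Coastal S&L
LTV over 85%: Lender B 1/16 = 6.2%, Coastal S&L 148/1052 = 14.1% → Coastal S&L
Coastal S&L has the higher rate in all 3 groups.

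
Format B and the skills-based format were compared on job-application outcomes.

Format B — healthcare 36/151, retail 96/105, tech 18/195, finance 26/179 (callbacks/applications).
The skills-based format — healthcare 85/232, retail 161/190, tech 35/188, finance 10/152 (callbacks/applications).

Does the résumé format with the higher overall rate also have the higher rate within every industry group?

No

Healthcare: Format B 36/151 = 23.8%, the skills-based format 85/232 = 36.6% → the skills-based format
Retail: Format B 96/105 = 91.4%, the skills-based format 161/190 = 84.7% → Format B
Tech: Format B 18/195 = 9.2%, the skills-based format 35/188 = 18.6% → the skills-based format
Finance: Format B 26/179 = 14.5%, the skills-based format 10/152 = 6.6% → Format B
Overall: Format B 176/630 = 27.9%, the skills-based format 291/762 = 38.2% → the skills-based format
Neither sweeps: Format B wins 2 of 4 groups, the skills-based format wins 2. The skills-based format wins overall but not every group — no Simpson reversal.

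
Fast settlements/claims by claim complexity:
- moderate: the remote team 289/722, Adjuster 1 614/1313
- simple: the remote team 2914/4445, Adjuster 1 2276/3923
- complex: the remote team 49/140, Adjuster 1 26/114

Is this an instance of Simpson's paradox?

No

Moderate: the remote team 289/722 = 40.0%, Adjuster 1 614/1313 = 46.8% → Adjuster 1
Simple: the remote team 2914/4445 = 65.6%, Adjuster 1 2276/3923 = 58.0% → the remote team
Complex: the remote team 49/140 = 35.0%, Adjuster 1 26/114 = 22.8% → the remote team
Overall: the remote team 3252/5307 = 61.3%, Adjuster 1 2916/5350 = 54.5% → the remote team
Neither sweeps: the remote team wins 2 of 3 groups, Adjuster 1 wins 1. The remote team wins overall but not every group — no Simpson reversal.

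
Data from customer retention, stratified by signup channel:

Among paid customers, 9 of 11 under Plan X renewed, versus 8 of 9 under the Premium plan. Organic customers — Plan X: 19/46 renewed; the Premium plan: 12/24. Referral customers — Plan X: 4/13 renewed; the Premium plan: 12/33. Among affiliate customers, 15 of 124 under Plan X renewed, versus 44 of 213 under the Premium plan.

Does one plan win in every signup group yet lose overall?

No

Paid: Plan X 9/11 = 81.8%, the Premium plan 8/9 = 88.9% → the Premium plan
Organic: Plan X 19/46 = 41.3%, the Premium plan 12/24 = 50.0% → the Premium plan
Referral: Plan X 4/13 = 30.8%, the Premium plan 12/33 = 36.4% → the Premium plan
Affiliate: Plan X 15/124 = 12.1%, the Premium plan 44/213 = 20.7% → the Premium plan
Overall: Plan X 47/194 = 24.2%, the Premium plan 76/279 = 27.2% → the Premium plan
The Premium plan wins overall and in every signup group — no reversal.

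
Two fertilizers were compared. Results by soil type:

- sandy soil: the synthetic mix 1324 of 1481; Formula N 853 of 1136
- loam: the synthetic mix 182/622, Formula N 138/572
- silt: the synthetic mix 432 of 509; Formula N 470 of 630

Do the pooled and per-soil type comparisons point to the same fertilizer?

Yes

Sandy soil: the synthetic mix 1324/1481 = 89.4%, Formula N 853/1136 = 75.1% → the synthetic mix
Loam: the synthetic mix 182/622 = 29.3%, Formula N 138/572 = 24.1% → the synthetic mix
Silt: the synthetic mix 432/509 = 84.9%, Formula N 470/630 = 74.6% → the synthetic mix
Overall: the synthetic mix 1938/2612 = 74.2%, Formula N 1461/2338 = 62.5% → the synthetic mix
The synthetic mix wins overall and in every soil group — no reversal.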